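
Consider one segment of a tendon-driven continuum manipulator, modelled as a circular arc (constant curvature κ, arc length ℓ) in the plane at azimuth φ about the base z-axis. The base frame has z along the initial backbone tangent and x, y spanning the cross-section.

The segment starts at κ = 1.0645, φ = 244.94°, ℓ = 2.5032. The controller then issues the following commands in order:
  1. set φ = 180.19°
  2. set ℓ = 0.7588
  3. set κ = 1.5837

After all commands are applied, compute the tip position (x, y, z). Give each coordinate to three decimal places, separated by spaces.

-0.404 -0.001 0.589

initial: κ=1.0645, φ=244.94°, ℓ=2.5032
cmd 1: set φ=180.19° → (κ,φ,ℓ)=(1.0645,180.19°,2.5032) → tip=(-1.7740,-0.0059,0.4312)
cmd 2: set ℓ=0.7588 → (κ,φ,ℓ)=(1.0645,180.19°,0.7588) → tip=(-0.2902,-0.0010,0.6789)
cmd 3: set κ=1.5837 → (κ,φ,ℓ)=(1.5837,180.19°,0.7588) → tip=(-0.4036,-0.0013,0.5889)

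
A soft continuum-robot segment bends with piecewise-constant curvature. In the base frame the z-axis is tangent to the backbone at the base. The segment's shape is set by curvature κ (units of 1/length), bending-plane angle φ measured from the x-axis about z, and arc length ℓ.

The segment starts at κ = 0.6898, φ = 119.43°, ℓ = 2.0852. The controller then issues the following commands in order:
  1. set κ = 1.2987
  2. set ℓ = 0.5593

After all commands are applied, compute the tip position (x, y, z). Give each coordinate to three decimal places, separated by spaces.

initial: κ=0.6898, φ=119.43°, ℓ=2.0852
cmd 1: set κ=1.2987 → (κ,φ,ℓ)=(1.2987,119.43°,2.0852) → tip=(-0.7217,1.2792,0.3235)
cmd 2: set ℓ=0.5593 → (κ,φ,ℓ)=(1.2987,119.43°,0.5593) → tip=(-0.0955,0.1693,0.5114)

-0.095 0.169 0.511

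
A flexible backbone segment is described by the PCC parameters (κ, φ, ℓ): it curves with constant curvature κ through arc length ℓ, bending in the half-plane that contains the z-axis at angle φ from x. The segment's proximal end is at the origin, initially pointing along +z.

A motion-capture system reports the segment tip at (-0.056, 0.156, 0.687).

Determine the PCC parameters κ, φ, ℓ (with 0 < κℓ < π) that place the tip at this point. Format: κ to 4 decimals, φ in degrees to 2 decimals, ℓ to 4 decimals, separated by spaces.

ρ = √(x²+y²) = √(-0.056² + 0.156²) = 0.16575
φ = atan2(y, x) mod 360° = atan2(0.156, -0.056) = 109.7468°
|p|² = ρ² + z² = 0.16575² + 0.687² = 0.49944
κ = 2ρ / |p|² = 2×0.16575 / 0.49944 = 0.66373
θ = 2·atan2(ρ, z) = 2·atan2(0.16575, 0.687) = 0.47348 rad
ℓ = θ/κ = 0.47348/0.66373 = 0.71336

0.6637 109.75 0.7134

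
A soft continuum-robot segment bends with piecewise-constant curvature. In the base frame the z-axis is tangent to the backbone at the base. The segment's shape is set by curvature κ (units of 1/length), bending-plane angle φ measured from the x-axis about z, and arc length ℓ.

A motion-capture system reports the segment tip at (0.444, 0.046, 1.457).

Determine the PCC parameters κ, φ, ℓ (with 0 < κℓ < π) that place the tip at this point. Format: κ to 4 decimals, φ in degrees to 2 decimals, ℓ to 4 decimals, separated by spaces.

ρ = √(x²+y²) = √(0.444² + 0.046²) = 0.44638
φ = atan2(y, x) mod 360° = atan2(0.046, 0.444) = 5.9149°
|p|² = ρ² + z² = 0.44638² + 1.457² = 2.32210
κ = 2ρ / |p|² = 2×0.44638 / 2.32210 = 0.38446
θ = 2·atan2(ρ, z) = 2·atan2(0.44638, 1.457) = 0.59458 rad
ℓ = θ/κ = 0.59458/0.38446 = 1.54652

0.3845 5.91 1.5465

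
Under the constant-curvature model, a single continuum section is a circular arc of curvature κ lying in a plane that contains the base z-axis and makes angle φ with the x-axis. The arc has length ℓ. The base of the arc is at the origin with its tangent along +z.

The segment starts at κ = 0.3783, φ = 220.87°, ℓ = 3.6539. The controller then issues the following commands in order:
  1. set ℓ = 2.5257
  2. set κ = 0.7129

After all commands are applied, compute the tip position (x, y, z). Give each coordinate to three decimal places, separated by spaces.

initial: κ=0.3783, φ=220.87°, ℓ=3.6539
cmd 1: set ℓ=2.5257 → (κ,φ,ℓ)=(0.3783,220.87°,2.5257) → tip=(-0.8451,-0.7313,2.1586)
cmd 2: set κ=0.7129 → (κ,φ,ℓ)=(0.7129,220.87°,2.5257) → tip=(-1.3023,-1.1269,1.3659)

-1.302 -1.127 1.366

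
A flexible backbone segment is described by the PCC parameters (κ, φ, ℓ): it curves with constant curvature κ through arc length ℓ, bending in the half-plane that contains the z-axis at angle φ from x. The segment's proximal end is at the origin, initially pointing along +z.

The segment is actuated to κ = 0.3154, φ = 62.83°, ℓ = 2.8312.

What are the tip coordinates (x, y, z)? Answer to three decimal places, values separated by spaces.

θ = κ·ℓ = 0.3154 × 2.8312 = 0.89296 rad
ρ = (1 − cos θ)/κ = (1 − 0.62711)/0.3154 = 1.18228
z = sin θ / κ = 0.77893/0.3154 = 2.46966
x = ρ cos φ = 1.18228 × cos(62.83°) = 0.53987
y = ρ sin φ = 1.18228 × sin(62.83°) = 1.05182

0.540 1.052 2.470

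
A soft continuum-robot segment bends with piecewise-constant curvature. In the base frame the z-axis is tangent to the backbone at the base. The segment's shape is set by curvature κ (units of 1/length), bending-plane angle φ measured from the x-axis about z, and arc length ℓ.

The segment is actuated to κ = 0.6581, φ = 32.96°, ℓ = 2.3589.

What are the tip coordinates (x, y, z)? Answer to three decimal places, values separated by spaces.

θ = κ·ℓ = 0.6581 × 2.3589 = 1.55239 rad
ρ = (1 − cos θ)/κ = (1 − 0.01840)/0.6581 = 1.49156
z = sin θ / κ = 0.99983/0.6581 = 1.51927
x = ρ cos φ = 1.49156 × cos(32.96°) = 1.25150
y = ρ sin φ = 1.49156 × sin(32.96°) = 0.81149

1.251 0.811 1.519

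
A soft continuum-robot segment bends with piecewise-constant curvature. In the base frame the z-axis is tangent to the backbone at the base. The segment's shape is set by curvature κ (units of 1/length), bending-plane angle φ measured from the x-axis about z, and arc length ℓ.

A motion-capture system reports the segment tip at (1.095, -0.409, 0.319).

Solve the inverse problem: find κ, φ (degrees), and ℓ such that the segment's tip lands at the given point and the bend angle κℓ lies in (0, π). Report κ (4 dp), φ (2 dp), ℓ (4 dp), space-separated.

1.5924 339.52 1.6382

ρ = √(x²+y²) = √(1.095² + -0.409²) = 1.16889
φ = atan2(y, x) mod 360° = atan2(-0.409, 1.095) = 339.5185°
|p|² = ρ² + z² = 1.16889² + 0.319² = 1.46807
κ = 2ρ / |p|² = 2×1.16889 / 1.46807 = 1.59242
θ = 2·atan2(ρ, z) = 2·atan2(1.16889, 0.319) = 2.60875 rad
ℓ = θ/κ = 2.60875/1.59242 = 1.63823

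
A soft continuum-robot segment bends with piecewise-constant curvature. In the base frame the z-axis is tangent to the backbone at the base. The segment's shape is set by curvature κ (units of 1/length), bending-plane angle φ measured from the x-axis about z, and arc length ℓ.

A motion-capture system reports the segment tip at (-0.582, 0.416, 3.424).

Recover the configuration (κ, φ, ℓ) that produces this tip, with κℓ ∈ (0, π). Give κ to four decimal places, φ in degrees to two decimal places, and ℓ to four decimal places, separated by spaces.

ρ = √(x²+y²) = √(-0.582² + 0.416²) = 0.71539
φ = atan2(y, x) mod 360° = atan2(0.416, -0.582) = 144.4437°
|p|² = ρ² + z² = 0.71539² + 3.424² = 12.23556
κ = 2ρ / |p|² = 2×0.71539 / 12.23556 = 0.11694
θ = 2·atan2(ρ, z) = 2·atan2(0.71539, 3.424) = 0.41194 rad
ℓ = θ/κ = 0.41194/0.11694 = 3.52279

0.1169 144.44 3.5228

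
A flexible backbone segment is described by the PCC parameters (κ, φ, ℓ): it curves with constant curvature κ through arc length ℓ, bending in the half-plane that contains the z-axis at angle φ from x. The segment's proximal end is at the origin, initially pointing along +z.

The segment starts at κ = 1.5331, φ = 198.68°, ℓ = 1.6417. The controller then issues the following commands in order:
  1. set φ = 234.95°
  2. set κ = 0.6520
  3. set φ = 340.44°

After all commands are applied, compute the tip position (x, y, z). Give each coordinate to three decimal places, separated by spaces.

0.752 -0.267 1.346

initial: κ=1.5331, φ=198.68°, ℓ=1.6417
cmd 1: set φ=234.95° → (κ,φ,ℓ)=(1.5331,234.95°,1.6417) → tip=(-0.6784,-0.9671,0.3815)
cmd 2: set κ=0.6520 → (κ,φ,ℓ)=(0.6520,234.95°,1.6417) → tip=(-0.4582,-0.6532,1.3457)
cmd 3: set φ=340.44° → (κ,φ,ℓ)=(0.6520,340.44°,1.6417) → tip=(0.7518,-0.2671,1.3457)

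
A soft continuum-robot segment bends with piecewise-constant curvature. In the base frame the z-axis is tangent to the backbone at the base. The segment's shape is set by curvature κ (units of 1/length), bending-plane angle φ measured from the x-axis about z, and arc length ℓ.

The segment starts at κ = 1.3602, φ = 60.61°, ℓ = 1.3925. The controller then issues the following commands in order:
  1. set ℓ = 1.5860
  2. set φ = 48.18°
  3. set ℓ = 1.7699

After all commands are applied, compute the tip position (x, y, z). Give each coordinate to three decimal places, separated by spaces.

0.854 0.955 0.493

initial: κ=1.3602, φ=60.61°, ℓ=1.3925
cmd 1: set ℓ=1.5860 → (κ,φ,ℓ)=(1.3602,60.61°,1.5860) → tip=(0.5605,0.9951,0.6123)
cmd 2: set φ=48.18° → (κ,φ,ℓ)=(1.3602,48.18°,1.5860) → tip=(0.7615,0.8511,0.6123)
cmd 3: set ℓ=1.7699 → (κ,φ,ℓ)=(1.3602,48.18°,1.7699) → tip=(0.8541,0.9546,0.4926)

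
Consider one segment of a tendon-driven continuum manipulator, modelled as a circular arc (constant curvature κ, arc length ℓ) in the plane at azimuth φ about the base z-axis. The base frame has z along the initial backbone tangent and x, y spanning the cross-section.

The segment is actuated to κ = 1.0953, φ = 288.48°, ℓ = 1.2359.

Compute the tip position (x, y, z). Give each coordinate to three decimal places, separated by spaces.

θ = κ·ℓ = 1.0953 × 1.2359 = 1.35368 rad
ρ = (1 − cos θ)/κ = (1 − 0.21541)/1.0953 = 0.71632
z = sin θ / κ = 0.97652/1.0953 = 0.89156
x = ρ cos φ = 0.71632 × cos(288.48°) = 0.22705
y = ρ sin φ = 0.71632 × sin(288.48°) = -0.67938

0.227 -0.679 0.892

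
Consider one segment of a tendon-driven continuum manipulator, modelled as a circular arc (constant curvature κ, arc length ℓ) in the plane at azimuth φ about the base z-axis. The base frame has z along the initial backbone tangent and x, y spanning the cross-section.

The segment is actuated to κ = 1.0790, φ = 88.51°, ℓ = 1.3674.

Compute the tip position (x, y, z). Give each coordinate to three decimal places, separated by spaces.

θ = κ·ℓ = 1.0790 × 1.3674 = 1.47542 rad
ρ = (1 − cos θ)/κ = (1 − 0.09523)/1.0790 = 0.83853
z = sin θ / κ = 0.99546/1.0790 = 0.92257
x = ρ cos φ = 0.83853 × cos(88.51°) = 0.02180
y = ρ sin φ = 0.83853 × sin(88.51°) = 0.83825

0.022 0.838 0.923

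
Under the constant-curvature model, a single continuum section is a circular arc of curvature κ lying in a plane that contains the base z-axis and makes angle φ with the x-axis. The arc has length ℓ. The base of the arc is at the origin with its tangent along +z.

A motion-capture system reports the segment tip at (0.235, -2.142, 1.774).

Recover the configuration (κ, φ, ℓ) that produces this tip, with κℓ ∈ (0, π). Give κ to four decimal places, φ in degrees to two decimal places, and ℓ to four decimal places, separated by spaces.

ρ = √(x²+y²) = √(0.235² + -2.142²) = 2.15485
φ = atan2(y, x) mod 360° = atan2(-2.142, 0.235) = 276.2609°
|p|² = ρ² + z² = 2.15485² + 1.774² = 7.79047
κ = 2ρ / |p|² = 2×2.15485 / 7.79047 = 0.55320
θ = 2·atan2(ρ, z) = 2·atan2(2.15485, 1.774) = 1.76407 rad
ℓ = θ/κ = 1.76407/0.55320 = 3.18883

0.5532 276.26 3.1888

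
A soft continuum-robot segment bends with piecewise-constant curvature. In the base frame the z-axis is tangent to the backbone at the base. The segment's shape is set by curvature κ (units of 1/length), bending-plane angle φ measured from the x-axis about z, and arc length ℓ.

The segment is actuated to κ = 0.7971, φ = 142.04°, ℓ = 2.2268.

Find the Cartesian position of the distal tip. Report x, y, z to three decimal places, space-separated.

-1.190 0.928 1.228

θ = κ·ℓ = 0.7971 × 2.2268 = 1.77498 rad
ρ = (1 − cos θ)/κ = (1 − -0.20277)/0.7971 = 1.50893
z = sin θ / κ = 0.97923/0.7971 = 1.22849
x = ρ cos φ = 1.50893 × cos(142.04°) = -1.18970
y = ρ sin φ = 1.50893 × sin(142.04°) = 0.92816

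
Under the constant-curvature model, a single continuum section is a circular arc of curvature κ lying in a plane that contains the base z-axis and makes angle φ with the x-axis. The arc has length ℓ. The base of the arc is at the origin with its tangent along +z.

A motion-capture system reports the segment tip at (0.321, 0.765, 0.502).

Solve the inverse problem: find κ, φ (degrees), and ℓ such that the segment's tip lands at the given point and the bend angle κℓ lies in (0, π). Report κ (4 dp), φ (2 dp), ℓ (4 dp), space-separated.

1.7646 67.24 1.1636

ρ = √(x²+y²) = √(0.321² + 0.765²) = 0.82962
φ = atan2(y, x) mod 360° = atan2(0.765, 0.321) = 67.2367°
|p|² = ρ² + z² = 0.82962² + 0.502² = 0.94027
κ = 2ρ / |p|² = 2×0.82962 / 0.94027 = 1.76464
θ = 2·atan2(ρ, z) = 2·atan2(0.82962, 0.502) = 2.05327 rad
ℓ = θ/κ = 2.05327/1.76464 = 1.16357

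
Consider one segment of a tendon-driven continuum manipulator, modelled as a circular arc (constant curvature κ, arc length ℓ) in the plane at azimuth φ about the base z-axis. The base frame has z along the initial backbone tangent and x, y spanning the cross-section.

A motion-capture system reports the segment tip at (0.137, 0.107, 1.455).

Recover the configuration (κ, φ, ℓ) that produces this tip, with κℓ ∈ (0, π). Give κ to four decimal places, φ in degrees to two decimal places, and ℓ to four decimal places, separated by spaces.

0.1619 37.99 1.4688

ρ = √(x²+y²) = √(0.137² + 0.107²) = 0.17383
φ = atan2(y, x) mod 360° = atan2(0.107, 0.137) = 37.9906°
|p|² = ρ² + z² = 0.17383² + 1.455² = 2.14724
κ = 2ρ / |p|² = 2×0.17383 / 2.14724 = 0.16191
θ = 2·atan2(ρ, z) = 2·atan2(0.17383, 1.455) = 0.23782 rad
ℓ = θ/κ = 0.23782/0.16191 = 1.46881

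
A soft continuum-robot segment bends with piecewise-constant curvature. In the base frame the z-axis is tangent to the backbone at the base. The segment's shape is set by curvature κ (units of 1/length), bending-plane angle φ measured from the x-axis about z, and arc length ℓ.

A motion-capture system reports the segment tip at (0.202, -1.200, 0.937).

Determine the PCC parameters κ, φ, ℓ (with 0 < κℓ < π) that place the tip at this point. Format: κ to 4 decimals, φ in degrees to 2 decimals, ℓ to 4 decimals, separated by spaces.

ρ = √(x²+y²) = √(0.202² + -1.200²) = 1.21688
φ = atan2(y, x) mod 360° = atan2(-1.200, 0.202) = 279.5552°
|p|² = ρ² + z² = 1.21688² + 0.937² = 2.35877
κ = 2ρ / |p|² = 2×1.21688 / 2.35877 = 1.03179
θ = 2·atan2(ρ, z) = 2·atan2(1.21688, 0.937) = 1.82924 rad
ℓ = θ/κ = 1.82924/1.03179 = 1.77287

1.0318 279.56 1.7729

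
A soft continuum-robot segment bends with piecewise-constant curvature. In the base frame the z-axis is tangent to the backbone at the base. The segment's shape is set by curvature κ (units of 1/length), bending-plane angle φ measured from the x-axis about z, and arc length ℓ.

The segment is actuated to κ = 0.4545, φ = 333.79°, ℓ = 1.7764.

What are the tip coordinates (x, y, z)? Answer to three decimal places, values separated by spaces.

0.609 -0.300 1.590

θ = κ·ℓ = 0.4545 × 1.7764 = 0.80737 rad
ρ = (1 − cos θ)/κ = (1 − 0.69140)/0.4545 = 0.67899
z = sin θ / κ = 0.72247/0.4545 = 1.58960
x = ρ cos φ = 0.67899 × cos(333.79°) = 0.60918
y = ρ sin φ = 0.67899 × sin(333.79°) = -0.29989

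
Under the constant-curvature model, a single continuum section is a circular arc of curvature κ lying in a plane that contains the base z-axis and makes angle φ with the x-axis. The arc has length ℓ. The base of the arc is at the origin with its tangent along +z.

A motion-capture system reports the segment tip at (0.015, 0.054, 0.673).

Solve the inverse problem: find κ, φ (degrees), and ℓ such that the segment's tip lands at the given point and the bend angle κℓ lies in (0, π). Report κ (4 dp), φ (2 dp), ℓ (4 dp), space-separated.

0.2458 74.48 0.6761

ρ = √(x²+y²) = √(0.015² + 0.054²) = 0.05604
φ = atan2(y, x) mod 360° = atan2(0.054, 0.015) = 74.4759°
|p|² = ρ² + z² = 0.05604² + 0.673² = 0.45607
κ = 2ρ / |p|² = 2×0.05604 / 0.45607 = 0.24577
θ = 2·atan2(ρ, z) = 2·atan2(0.05604, 0.673) = 0.16617 rad
ℓ = θ/κ = 0.16617/0.24577 = 0.67611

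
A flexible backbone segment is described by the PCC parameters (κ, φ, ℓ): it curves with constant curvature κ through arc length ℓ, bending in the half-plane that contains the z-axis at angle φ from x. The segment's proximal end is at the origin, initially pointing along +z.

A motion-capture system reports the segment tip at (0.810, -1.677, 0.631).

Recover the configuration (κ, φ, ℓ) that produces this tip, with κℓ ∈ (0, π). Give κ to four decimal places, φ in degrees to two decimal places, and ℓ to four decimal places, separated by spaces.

0.9633 295.78 2.5830

ρ = √(x²+y²) = √(0.810² + -1.677²) = 1.86237
φ = atan2(y, x) mod 360° = atan2(-1.677, 0.810) = 295.7808°
|p|² = ρ² + z² = 1.86237² + 0.631² = 3.86659
κ = 2ρ / |p|² = 2×1.86237 / 3.86659 = 0.96331
θ = 2·atan2(ρ, z) = 2·atan2(1.86237, 0.631) = 2.48824 rad
ℓ = θ/κ = 2.48824/0.96331 = 2.58300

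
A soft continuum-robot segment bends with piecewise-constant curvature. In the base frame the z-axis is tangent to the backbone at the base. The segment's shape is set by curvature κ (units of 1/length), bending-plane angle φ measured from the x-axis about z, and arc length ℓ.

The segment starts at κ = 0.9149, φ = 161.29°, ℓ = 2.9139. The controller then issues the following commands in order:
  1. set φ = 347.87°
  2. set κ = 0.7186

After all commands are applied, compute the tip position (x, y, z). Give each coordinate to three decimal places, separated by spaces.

initial: κ=0.9149, φ=161.29°, ℓ=2.9139
cmd 1: set φ=347.87° → (κ,φ,ℓ)=(0.9149,347.87°,2.9139) → tip=(2.0186,-0.4339,0.5005)
cmd 2: set κ=0.7186 → (κ,φ,ℓ)=(0.7186,347.87°,2.9139) → tip=(2.0402,-0.4385,1.2055)

2.040 -0.439 1.205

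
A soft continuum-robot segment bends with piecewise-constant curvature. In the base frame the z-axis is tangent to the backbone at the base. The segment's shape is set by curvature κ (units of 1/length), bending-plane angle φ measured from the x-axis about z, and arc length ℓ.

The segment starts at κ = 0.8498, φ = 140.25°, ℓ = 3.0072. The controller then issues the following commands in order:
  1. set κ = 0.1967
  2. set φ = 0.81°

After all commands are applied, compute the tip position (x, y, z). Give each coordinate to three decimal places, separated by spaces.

initial: κ=0.8498, φ=140.25°, ℓ=3.0072
cmd 1: set κ=0.1967 → (κ,φ,ℓ)=(0.1967,140.25°,3.0072) → tip=(-0.6641,0.5523,2.8349)
cmd 2: set φ=0.81° → (κ,φ,ℓ)=(0.1967,0.81°,3.0072) → tip=(0.8637,0.0122,2.8349)

0.864 0.012 2.835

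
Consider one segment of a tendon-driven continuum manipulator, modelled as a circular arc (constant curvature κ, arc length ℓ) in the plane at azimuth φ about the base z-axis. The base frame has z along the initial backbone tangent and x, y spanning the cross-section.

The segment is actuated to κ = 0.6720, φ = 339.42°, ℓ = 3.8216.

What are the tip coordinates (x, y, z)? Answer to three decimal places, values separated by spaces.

2.563 -0.962 0.807

θ = κ·ℓ = 0.6720 × 3.8216 = 2.56812 rad
ρ = (1 − cos θ)/κ = (1 − -0.84002)/0.6720 = 2.73812
z = sin θ / κ = 0.54256/0.6720 = 0.80738
x = ρ cos φ = 2.73812 × cos(339.42°) = 2.56338
y = ρ sin φ = 2.73812 × sin(339.42°) = -0.96249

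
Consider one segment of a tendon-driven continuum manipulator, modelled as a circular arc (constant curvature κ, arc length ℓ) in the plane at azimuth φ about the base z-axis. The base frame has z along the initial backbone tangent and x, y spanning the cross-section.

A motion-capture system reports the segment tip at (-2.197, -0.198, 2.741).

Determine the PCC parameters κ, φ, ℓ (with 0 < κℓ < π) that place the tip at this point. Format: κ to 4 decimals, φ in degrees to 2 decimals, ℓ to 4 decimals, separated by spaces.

ρ = √(x²+y²) = √(-2.197² + -0.198²) = 2.20590
φ = atan2(y, x) mod 360° = atan2(-0.198, -2.197) = 185.1497°
|p|² = ρ² + z² = 2.20590² + 2.741² = 12.37909
κ = 2ρ / |p|² = 2×2.20590 / 12.37909 = 0.35639
θ = 2·atan2(ρ, z) = 2·atan2(2.20590, 2.741) = 1.35530 rad
ℓ = θ/κ = 1.35530/0.35639 = 3.80283

0.3564 185.15 3.8028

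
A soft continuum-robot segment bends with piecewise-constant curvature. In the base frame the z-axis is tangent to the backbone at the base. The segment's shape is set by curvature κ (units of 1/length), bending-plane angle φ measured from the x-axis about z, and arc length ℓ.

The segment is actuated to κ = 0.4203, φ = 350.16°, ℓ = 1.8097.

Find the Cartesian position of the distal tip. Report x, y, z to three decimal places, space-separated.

0.646 -0.112 1.640

θ = κ·ℓ = 0.4203 × 1.8097 = 0.76062 rad
ρ = (1 − cos θ)/κ = (1 − 0.72441)/0.4203 = 0.65570
z = sin θ / κ = 0.68937/0.4203 = 1.64018
x = ρ cos φ = 0.65570 × cos(350.16°) = 0.64605
y = ρ sin φ = 0.65570 × sin(350.16°) = -0.11206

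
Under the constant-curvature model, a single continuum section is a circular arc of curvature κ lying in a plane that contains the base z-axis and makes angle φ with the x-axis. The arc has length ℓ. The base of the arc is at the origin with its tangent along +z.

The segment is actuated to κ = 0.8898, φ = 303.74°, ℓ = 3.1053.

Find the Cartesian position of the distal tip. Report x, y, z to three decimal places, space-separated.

θ = κ·ℓ = 0.8898 × 3.1053 = 2.76310 rad
ρ = (1 − cos θ)/κ = (1 − -0.92922)/0.8898 = 2.16815
z = sin θ / κ = 0.36952/0.8898 = 0.41529
x = ρ cos φ = 2.16815 × cos(303.74°) = 1.20425
y = ρ sin φ = 2.16815 × sin(303.74°) = -1.80296

1.204 -1.803 0.415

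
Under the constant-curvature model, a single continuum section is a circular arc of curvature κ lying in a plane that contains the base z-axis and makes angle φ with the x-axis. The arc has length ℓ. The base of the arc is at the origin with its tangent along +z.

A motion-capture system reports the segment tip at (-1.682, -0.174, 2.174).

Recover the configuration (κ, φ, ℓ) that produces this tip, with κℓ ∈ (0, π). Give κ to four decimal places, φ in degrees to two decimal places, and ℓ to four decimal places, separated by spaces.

0.4458 185.91 2.9655

ρ = √(x²+y²) = √(-1.682² + -0.174²) = 1.69098
φ = atan2(y, x) mod 360° = atan2(-0.174, -1.682) = 185.9061°
|p|² = ρ² + z² = 1.69098² + 2.174² = 7.58568
κ = 2ρ / |p|² = 2×1.69098 / 7.58568 = 0.44583
θ = 2·atan2(ρ, z) = 2·atan2(1.69098, 2.174) = 1.32214 rad
ℓ = θ/κ = 1.32214/0.44583 = 2.96554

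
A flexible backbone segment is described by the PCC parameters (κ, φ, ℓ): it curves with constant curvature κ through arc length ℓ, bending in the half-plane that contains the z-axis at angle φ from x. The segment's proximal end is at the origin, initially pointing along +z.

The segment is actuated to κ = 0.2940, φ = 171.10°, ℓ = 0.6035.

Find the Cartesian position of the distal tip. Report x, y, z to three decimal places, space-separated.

-0.053 0.008 0.600

θ = κ·ℓ = 0.2940 × 0.6035 = 0.17743 rad
ρ = (1 − cos θ)/κ = (1 − 0.98430)/0.2940 = 0.05340
z = sin θ / κ = 0.17650/0.2940 = 0.60034
x = ρ cos φ = 0.05340 × cos(171.10°) = -0.05276
y = ρ sin φ = 0.05340 × sin(171.10°) = 0.00826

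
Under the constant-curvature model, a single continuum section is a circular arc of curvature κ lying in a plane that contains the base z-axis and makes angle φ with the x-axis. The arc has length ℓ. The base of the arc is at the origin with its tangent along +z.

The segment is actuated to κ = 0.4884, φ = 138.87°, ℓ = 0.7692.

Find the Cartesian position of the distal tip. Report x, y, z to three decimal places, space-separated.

-0.108 0.094 0.751

θ = κ·ℓ = 0.4884 × 0.7692 = 0.37568 rad
ρ = (1 − cos θ)/κ = (1 − 0.93026)/0.4884 = 0.14279
z = sin θ / κ = 0.36690/0.4884 = 0.75123
x = ρ cos φ = 0.14279 × cos(138.87°) = -0.10756
y = ρ sin φ = 0.14279 × sin(138.87°) = 0.09393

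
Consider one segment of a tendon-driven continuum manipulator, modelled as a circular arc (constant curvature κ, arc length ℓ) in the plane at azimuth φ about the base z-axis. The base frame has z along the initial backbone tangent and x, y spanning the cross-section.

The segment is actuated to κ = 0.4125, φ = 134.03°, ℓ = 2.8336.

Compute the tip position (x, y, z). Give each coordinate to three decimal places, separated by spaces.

θ = κ·ℓ = 0.4125 × 2.8336 = 1.16886 rad
ρ = (1 − cos θ)/κ = (1 − 0.39120)/0.4125 = 1.47588
z = sin θ / κ = 0.92031/0.4125 = 2.23104
x = ρ cos φ = 1.47588 × cos(134.03°) = -1.02579
y = ρ sin φ = 1.47588 × sin(134.03°) = 1.06112

-1.026 1.061 2.231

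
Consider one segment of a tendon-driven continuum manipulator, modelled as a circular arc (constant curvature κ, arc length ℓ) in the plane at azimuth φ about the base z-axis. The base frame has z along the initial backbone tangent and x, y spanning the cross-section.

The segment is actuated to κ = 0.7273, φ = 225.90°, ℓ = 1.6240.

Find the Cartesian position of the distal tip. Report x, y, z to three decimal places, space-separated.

θ = κ·ℓ = 0.7273 × 1.6240 = 1.18114 rad
ρ = (1 − cos θ)/κ = (1 − 0.37987)/0.7273 = 0.85264
z = sin θ / κ = 0.92504/0.7273 = 1.27188
x = ρ cos φ = 0.85264 × cos(225.90°) = -0.59336
y = ρ sin φ = 0.85264 × sin(225.90°) = -0.61230

-0.593 -0.612 1.272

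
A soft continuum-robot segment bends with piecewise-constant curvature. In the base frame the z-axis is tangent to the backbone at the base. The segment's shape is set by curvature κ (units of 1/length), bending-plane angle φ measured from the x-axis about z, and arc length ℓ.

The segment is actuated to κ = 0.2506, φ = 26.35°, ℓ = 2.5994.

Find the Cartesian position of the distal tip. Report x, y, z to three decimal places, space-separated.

θ = κ·ℓ = 0.2506 × 2.5994 = 0.65141 rad
ρ = (1 − cos θ)/κ = (1 − 0.79523)/0.2506 = 0.81712
z = sin θ / κ = 0.60631/0.2506 = 2.41943
x = ρ cos φ = 0.81712 × cos(26.35°) = 0.73222
y = ρ sin φ = 0.81712 × sin(26.35°) = 0.36268

0.732 0.363 2.419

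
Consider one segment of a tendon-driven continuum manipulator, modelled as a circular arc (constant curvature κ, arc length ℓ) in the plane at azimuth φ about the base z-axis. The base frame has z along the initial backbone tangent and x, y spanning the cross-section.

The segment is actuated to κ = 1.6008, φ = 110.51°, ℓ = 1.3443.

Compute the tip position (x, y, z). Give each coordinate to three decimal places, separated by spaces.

-0.339 0.906 0.522

θ = κ·ℓ = 1.6008 × 1.3443 = 2.15196 rad
ρ = (1 − cos θ)/κ = (1 − -0.54899)/1.6008 = 0.96764
z = sin θ / κ = 0.83583/1.6008 = 0.52213
x = ρ cos φ = 0.96764 × cos(110.51°) = -0.33903
y = ρ sin φ = 0.96764 × sin(110.51°) = 0.90630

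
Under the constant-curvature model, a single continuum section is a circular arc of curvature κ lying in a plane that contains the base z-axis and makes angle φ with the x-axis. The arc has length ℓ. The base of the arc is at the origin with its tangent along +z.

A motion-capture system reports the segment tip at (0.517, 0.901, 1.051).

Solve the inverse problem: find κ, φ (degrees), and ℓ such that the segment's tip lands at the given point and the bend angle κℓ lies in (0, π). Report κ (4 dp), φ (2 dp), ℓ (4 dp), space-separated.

0.9514 60.15 1.6387

ρ = √(x²+y²) = √(0.517² + 0.901²) = 1.03879
φ = atan2(y, x) mod 360° = atan2(0.901, 0.517) = 60.1525°
|p|² = ρ² + z² = 1.03879² + 1.051² = 2.18369
κ = 2ρ / |p|² = 2×1.03879 / 2.18369 = 0.95141
θ = 2·atan2(ρ, z) = 2·atan2(1.03879, 1.051) = 1.55911 rad
ℓ = θ/κ = 1.55911/0.95141 = 1.63874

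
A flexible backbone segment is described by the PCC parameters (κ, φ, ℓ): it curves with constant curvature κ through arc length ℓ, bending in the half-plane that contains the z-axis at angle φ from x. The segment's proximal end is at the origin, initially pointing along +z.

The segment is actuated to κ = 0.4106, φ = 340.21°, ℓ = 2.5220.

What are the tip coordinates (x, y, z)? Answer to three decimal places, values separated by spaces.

1.123 -0.404 2.095

θ = κ·ℓ = 0.4106 × 2.5220 = 1.03553 rad
ρ = (1 − cos θ)/κ = (1 − 0.51007)/0.4106 = 1.19321
z = sin θ / κ = 0.86013/0.4106 = 2.09482
x = ρ cos φ = 1.19321 × cos(340.21°) = 1.12274
y = ρ sin φ = 1.19321 × sin(340.21°) = -0.40399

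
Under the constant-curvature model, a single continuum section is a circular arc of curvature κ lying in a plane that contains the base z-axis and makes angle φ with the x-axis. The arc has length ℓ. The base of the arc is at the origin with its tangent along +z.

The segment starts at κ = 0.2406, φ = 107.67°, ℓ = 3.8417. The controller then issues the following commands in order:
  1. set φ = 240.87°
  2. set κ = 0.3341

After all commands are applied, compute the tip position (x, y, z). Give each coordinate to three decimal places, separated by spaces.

-1.044 -1.874 2.870

initial: κ=0.2406, φ=107.67°, ℓ=3.8417
cmd 1: set φ=240.87° → (κ,φ,ℓ)=(0.2406,240.87°,3.8417) → tip=(-0.8045,-1.4436,3.3176)
cmd 2: set κ=0.3341 → (κ,φ,ℓ)=(0.3341,240.87°,3.8417) → tip=(-1.0442,-1.8737,2.8704)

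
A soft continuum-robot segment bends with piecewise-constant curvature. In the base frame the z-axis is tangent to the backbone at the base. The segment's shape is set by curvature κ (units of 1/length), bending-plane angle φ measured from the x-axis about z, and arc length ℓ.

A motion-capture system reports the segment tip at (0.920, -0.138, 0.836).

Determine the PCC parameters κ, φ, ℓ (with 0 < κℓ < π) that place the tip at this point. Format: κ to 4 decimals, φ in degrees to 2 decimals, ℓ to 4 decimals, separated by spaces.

ρ = √(x²+y²) = √(0.920² + -0.138²) = 0.93029
φ = atan2(y, x) mod 360° = atan2(-0.138, 0.920) = 351.4692°
|p|² = ρ² + z² = 0.93029² + 0.836² = 1.56434
κ = 2ρ / |p|² = 2×0.93029 / 1.56434 = 1.18937
θ = 2·atan2(ρ, z) = 2·atan2(0.93029, 0.836) = 1.67746 rad
ℓ = θ/κ = 1.67746/1.18937 = 1.41038

1.1894 351.47 1.4104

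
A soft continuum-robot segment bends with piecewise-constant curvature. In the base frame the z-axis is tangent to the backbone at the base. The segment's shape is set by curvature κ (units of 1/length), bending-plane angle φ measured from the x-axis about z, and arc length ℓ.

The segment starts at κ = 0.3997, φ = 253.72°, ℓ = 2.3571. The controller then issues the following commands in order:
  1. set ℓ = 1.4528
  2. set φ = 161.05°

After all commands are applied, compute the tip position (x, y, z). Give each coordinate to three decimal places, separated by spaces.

initial: κ=0.3997, φ=253.72°, ℓ=2.3571
cmd 1: set ℓ=1.4528 → (κ,φ,ℓ)=(0.3997,253.72°,1.4528) → tip=(-0.1150,-0.3936,1.3725)
cmd 2: set φ=161.05° → (κ,φ,ℓ)=(0.3997,161.05°,1.4528) → tip=(-0.3879,0.1332,1.3725)

-0.388 0.133 1.373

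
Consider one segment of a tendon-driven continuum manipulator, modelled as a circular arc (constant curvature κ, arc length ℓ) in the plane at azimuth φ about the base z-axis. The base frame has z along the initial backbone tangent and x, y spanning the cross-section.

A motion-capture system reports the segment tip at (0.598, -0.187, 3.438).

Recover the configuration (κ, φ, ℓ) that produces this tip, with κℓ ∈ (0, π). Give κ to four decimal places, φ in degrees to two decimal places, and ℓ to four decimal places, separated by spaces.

ρ = √(x²+y²) = √(0.598² + -0.187²) = 0.62656
φ = atan2(y, x) mod 360° = atan2(-0.187, 0.598) = 342.6351°
|p|² = ρ² + z² = 0.62656² + 3.438² = 12.21242
κ = 2ρ / |p|² = 2×0.62656 / 12.21242 = 0.10261
θ = 2·atan2(ρ, z) = 2·atan2(0.62656, 3.438) = 0.36053 rad
ℓ = θ/κ = 0.36053/0.10261 = 3.51363

0.1026 342.64 3.5136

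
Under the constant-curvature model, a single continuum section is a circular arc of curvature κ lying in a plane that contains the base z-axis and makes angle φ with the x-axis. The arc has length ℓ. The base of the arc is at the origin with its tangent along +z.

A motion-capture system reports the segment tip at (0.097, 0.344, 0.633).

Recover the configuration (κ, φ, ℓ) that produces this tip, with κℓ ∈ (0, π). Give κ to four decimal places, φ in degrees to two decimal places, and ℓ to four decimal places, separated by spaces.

ρ = √(x²+y²) = √(0.097² + 0.344²) = 0.35741
φ = atan2(y, x) mod 360° = atan2(0.344, 0.097) = 74.2528°
|p|² = ρ² + z² = 0.35741² + 0.633² = 0.52843
κ = 2ρ / |p|² = 2×0.35741 / 0.52843 = 1.35273
θ = 2·atan2(ρ, z) = 2·atan2(0.35741, 0.633) = 1.02802 rad
ℓ = θ/κ = 1.02802/1.35273 = 0.75996

1.3527 74.25 0.7600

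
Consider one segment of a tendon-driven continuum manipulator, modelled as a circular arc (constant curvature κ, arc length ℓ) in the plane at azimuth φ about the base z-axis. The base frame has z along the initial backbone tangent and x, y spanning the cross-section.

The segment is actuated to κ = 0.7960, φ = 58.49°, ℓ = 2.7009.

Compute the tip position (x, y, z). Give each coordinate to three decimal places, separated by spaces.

1.016 1.657 1.051

θ = κ·ℓ = 0.7960 × 2.7009 = 2.14992 rad
ρ = (1 − cos θ)/κ = (1 − -0.54729)/0.7960 = 1.94383
z = sin θ / κ = 0.83694/0.7960 = 1.05144
x = ρ cos φ = 1.94383 × cos(58.49°) = 1.01594
y = ρ sin φ = 1.94383 × sin(58.49°) = 1.65721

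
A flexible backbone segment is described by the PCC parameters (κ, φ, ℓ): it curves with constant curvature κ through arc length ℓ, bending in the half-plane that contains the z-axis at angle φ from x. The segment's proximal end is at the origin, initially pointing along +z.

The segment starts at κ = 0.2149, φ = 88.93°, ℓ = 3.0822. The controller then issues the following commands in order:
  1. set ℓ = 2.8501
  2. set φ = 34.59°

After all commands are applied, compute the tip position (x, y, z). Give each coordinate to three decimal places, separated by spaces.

0.696 0.480 2.675

initial: κ=0.2149, φ=88.93°, ℓ=3.0822
cmd 1: set ℓ=2.8501 → (κ,φ,ℓ)=(0.2149,88.93°,2.8501) → tip=(0.0158,0.8457,2.6752)
cmd 2: set φ=34.59° → (κ,φ,ℓ)=(0.2149,34.59°,2.8501) → tip=(0.6964,0.4802,2.6752)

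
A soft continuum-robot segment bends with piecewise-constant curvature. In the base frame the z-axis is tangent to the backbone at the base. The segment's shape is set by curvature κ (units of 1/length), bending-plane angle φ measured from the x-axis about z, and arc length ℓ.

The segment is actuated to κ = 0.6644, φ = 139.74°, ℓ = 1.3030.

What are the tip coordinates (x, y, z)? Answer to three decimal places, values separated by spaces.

-0.404 0.342 1.146

θ = κ·ℓ = 0.6644 × 1.3030 = 0.86571 rad
ρ = (1 − cos θ)/κ = (1 − 0.64810)/0.6644 = 0.52966
z = sin θ / κ = 0.76156/0.6644 = 1.14623
x = ρ cos φ = 0.52966 × cos(139.74°) = -0.40419
y = ρ sin φ = 0.52966 × sin(139.74°) = 0.34229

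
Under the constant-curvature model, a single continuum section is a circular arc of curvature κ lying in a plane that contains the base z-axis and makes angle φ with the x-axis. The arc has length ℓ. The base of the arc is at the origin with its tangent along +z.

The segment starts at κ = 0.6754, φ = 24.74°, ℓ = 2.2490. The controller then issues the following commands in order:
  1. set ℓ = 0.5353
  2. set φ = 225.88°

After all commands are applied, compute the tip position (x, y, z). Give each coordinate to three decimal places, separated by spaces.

-0.067 -0.069 0.524

initial: κ=0.6754, φ=24.74°, ℓ=2.2490
cmd 1: set ℓ=0.5353 → (κ,φ,ℓ)=(0.6754,24.74°,0.5353) → tip=(0.0869,0.0401,0.5237)
cmd 2: set φ=225.88° → (κ,φ,ℓ)=(0.6754,225.88°,0.5353) → tip=(-0.0666,-0.0687,0.5237)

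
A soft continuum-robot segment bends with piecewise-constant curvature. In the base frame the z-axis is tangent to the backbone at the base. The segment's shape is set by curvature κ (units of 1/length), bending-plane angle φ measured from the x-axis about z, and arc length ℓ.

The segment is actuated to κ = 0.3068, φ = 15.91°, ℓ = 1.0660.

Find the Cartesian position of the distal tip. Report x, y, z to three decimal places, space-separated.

0.166 0.047 1.047

θ = κ·ℓ = 0.3068 × 1.0660 = 0.32705 rad
ρ = (1 − cos θ)/κ = (1 − 0.94699)/0.3068 = 0.17277
z = sin θ / κ = 0.32125/0.3068 = 1.04710
x = ρ cos φ = 0.17277 × cos(15.91°) = 0.16615
y = ρ sin φ = 0.17277 × sin(15.91°) = 0.04736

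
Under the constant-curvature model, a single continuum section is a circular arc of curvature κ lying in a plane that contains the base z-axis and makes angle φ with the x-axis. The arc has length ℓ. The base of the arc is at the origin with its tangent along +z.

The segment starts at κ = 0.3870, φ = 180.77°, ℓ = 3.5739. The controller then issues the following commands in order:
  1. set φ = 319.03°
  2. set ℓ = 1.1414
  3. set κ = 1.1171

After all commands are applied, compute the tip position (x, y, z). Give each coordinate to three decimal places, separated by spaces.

initial: κ=0.3870, φ=180.77°, ℓ=3.5739
cmd 1: set φ=319.03° → (κ,φ,ℓ)=(0.3870,319.03°,3.5739) → tip=(1.5870,-1.3781,2.5386)
cmd 2: set ℓ=1.1414 → (κ,φ,ℓ)=(0.3870,319.03°,1.1414) → tip=(0.1873,-0.1626,1.1046)
cmd 3: set κ=1.1171 → (κ,φ,ℓ)=(1.1171,319.03°,1.1414) → tip=(0.4789,-0.4159,0.8563)

0.479 -0.416 0.856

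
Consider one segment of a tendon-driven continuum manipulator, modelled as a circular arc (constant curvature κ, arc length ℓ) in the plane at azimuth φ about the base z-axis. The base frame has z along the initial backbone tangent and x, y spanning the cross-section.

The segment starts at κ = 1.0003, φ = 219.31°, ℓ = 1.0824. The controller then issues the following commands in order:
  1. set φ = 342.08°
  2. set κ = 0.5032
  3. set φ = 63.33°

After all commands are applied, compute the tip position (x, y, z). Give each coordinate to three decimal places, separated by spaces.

0.129 0.257 1.030

initial: κ=1.0003, φ=219.31°, ℓ=1.0824
cmd 1: set φ=342.08° → (κ,φ,ℓ)=(1.0003,342.08°,1.0824) → tip=(0.5052,-0.1634,0.8830)
cmd 2: set κ=0.5032 → (κ,φ,ℓ)=(0.5032,342.08°,1.0824) → tip=(0.2736,-0.0885,1.0297)
cmd 3: set φ=63.33° → (κ,φ,ℓ)=(0.5032,63.33°,1.0824) → tip=(0.1291,0.2570,1.0297)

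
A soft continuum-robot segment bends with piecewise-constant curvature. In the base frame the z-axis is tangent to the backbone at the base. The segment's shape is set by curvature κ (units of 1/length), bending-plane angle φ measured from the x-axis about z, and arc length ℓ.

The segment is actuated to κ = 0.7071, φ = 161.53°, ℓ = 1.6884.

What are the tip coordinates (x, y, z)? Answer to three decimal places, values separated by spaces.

-0.848 0.283 1.315

θ = κ·ℓ = 0.7071 × 1.6884 = 1.19387 rad
ρ = (1 − cos θ)/κ = (1 − 0.36807)/0.7071 = 0.89370
z = sin θ / κ = 0.92980/0.7071 = 1.31495
x = ρ cos φ = 0.89370 × cos(161.53°) = -0.84766
y = ρ sin φ = 0.89370 × sin(161.53°) = 0.28313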